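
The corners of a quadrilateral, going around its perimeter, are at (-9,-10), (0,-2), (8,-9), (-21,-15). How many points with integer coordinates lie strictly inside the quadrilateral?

By the shoelace formula, twice the signed area is |((-9)·(-2) − 0·(-10)) + (0·(-9) − 8·(-2)) + (8·(-15) − (-21)·(-9)) + ((-21)·(-10) − (-9)·(-15))| = 200, so the area is 100.
The number of boundary lattice points is Σ gcd(|Δx|,|Δy|) = gcd(9,8) + gcd(8,7) + gcd(29,6) + gcd(12,5) = 1+1+1+1 = 4.
Pick's theorem gives I = A − B/2 + 1 = 100 − 4/2 + 1 = 99.

99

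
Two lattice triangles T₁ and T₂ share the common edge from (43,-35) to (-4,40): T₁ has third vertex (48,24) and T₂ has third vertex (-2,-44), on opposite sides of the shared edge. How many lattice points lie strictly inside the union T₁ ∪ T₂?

The union is the simple quadrilateral with vertices (43,-35), (48,24), (-4,40), (-2,-44) in order.
Using the shoelace formula, 2A = |[43·24 − 48·(-35)] + [48·40 − (-4)·24] + [(-4)·(-44) − (-2)·40] + [(-2)·(-35) − 43·(-44)]| = 6946, so the area is 3473.
Along each edge there are gcd(|Δx|,|Δy|)+1 lattice points, so counting each shared vertex once the boundary has gcd(5,59) + gcd(52,16) + gcd(2,84) + gcd(45,9) = 1+4+2+9 = 16.
By Pick's theorem I = A − B/2 + 1 = 3473 − 16/2 + 1 = 3466.

3466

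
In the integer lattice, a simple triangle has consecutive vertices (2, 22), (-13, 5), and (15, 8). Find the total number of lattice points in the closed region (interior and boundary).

By the shoelace formula, twice the signed area is |(2·5 − (-13)·22) + ((-13)·8 − 15·5) + (15·22 − 2·8)| = 431, so the area is 431/2.
The number of boundary lattice points is Σ gcd(|Δx|,|Δy|) = gcd(15,17) + gcd(28,3) + gcd(13,14) = 1+1+1 = 3.
Pick's theorem gives I = A − B/2 + 1 = 431/2 − 3/2 + 1 = 215, so the closed region contains I + B = 215 + 3 = 218 lattice points.

218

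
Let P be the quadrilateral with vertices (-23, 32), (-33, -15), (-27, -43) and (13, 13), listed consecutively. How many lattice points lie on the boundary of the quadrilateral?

The number of boundary lattice points is Σ gcd(|Δx|,|Δy|) = gcd(10,47) + gcd(6,28) + gcd(40,56) + gcd(36,19) = 1+2+8+1 = 12.

12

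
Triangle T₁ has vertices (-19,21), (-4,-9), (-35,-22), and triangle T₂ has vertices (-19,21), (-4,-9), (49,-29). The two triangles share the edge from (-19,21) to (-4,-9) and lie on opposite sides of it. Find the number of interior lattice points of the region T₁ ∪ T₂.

The union is the simple quadrilateral with vertices (-19,21), (-35,-22), (-4,-9), (49,-29) in order.
Using the shoelace formula, 2A = |((-19)·(-22) − (-35)·21) + ((-35)·(-9) − (-4)·(-22)) + ((-4)·(-29) − 49·(-9)) + (49·21 − (-19)·(-29))| = 2415, so the area is 1207.5.
Summing gcd(|Δx|,|Δy|) over the edges gives the boundary count: gcd(16,43) + gcd(31,13) + gcd(53,20) + gcd(68,50) = 1+1+1+2 = 5.
By Pick's theorem I = A − B/2 + 1 = 1207.5 − 5/2 + 1 = 1206.

1206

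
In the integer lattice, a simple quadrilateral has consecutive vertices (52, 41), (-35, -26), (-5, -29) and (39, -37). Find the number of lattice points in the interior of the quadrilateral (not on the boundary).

2894

The shoelace formula gives twice the area as |[52·(-26) − (-35)·41] + [(-35)·(-29) − (-5)·(-26)] + [(-5)·(-37) − 39·(-29)] + [39·41 − 52·(-37)]| = 5807, so the area is 2903.5.
Along each edge there are gcd(|Δx|,|Δy|)+1 lattice points, so counting each shared vertex once the boundary has gcd(87,67) + gcd(30,3) + gcd(44,8) + gcd(13,78) = 1+3+4+13 = 21.
By Pick's theorem A = I + B/2 − 1, so I = 2903.5 − 21/2 + 1 = 2894.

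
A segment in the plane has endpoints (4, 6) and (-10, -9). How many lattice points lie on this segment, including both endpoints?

2

The number of lattice points on a segment between lattice points is gcd(|Δx|,|Δy|) + 1 = gcd(14,15) + 1 = 1 + 1 = 2.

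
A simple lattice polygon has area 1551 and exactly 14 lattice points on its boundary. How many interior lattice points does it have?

From Pick's theorem, I = A − B/2 + 1 = 1551 − 14/2 + 1 = 1545.

1545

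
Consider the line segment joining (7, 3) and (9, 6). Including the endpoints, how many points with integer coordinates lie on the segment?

2

The number of lattice points on a segment between lattice points is gcd(|Δx|,|Δy|) + 1 = gcd(2,3) + 1 = 1 + 1 = 2.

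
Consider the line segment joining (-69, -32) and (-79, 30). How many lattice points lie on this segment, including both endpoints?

3

The number of lattice points on a segment between lattice points is gcd(|Δx|,|Δy|) + 1 = gcd(10,62) + 1 = 2 + 1 = 3.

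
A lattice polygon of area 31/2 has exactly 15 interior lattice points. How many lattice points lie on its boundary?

Pick's theorem gives A = I + B/2 − 1, so B = 2(A − I + 1) = 2(31/2 − 15 + 1) = 3.

3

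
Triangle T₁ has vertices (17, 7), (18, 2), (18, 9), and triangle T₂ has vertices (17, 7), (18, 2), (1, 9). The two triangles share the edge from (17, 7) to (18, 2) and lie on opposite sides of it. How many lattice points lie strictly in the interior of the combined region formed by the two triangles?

The union is the simple quadrilateral with vertices (17, 7), (18, 9), (18, 2), (1, 9) in order.
Using the shoelace formula, 2A = |(17·9 − 18·7) + (18·2 − 18·9) + (18·9 − 1·2) + (1·7 − 17·9)| = 85, so the area is 42.5.
Along each edge there are gcd(|Δx|,|Δy|)+1 lattice points, so counting each shared vertex once the boundary has gcd(1,2) + gcd(0,7) + gcd(17,7) + gcd(16,2) = 1+7+1+2 = 11.
By Pick's theorem I = A − B/2 + 1 = 42.5 − 11/2 + 1 = 38.

38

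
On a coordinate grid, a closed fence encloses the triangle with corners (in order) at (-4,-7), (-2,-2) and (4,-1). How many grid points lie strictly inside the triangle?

The shoelace formula gives twice the area as |((-4)·(-2) − (-2)·(-7)) + ((-2)·(-1) − 4·(-2)) + (4·(-7) − (-4)·(-1))| = 28, so the area is 14.
The number of boundary lattice points is Σ gcd(|Δx|,|Δy|) = gcd(2,5) + gcd(6,1) + gcd(8,6) = 1+1+2 = 4.
By Pick's theorem A = I + B/2 − 1, so I = 14 − 4/2 + 1 = 13.

13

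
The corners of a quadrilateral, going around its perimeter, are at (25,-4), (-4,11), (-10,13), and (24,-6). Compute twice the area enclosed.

119

Using the shoelace formula, 2A = |[25·11 − (-4)·(-4)] + [(-4)·13 − (-10)·11] + [(-10)·(-6) − 24·13] + [24·(-4) − 25·(-6)]| = 119, so the area is 59.5.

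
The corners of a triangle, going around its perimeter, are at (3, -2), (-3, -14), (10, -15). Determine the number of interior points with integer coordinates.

78

By the shoelace formula, twice the signed area is |[3·(-14) − (-3)·(-2)] + [(-3)·(-15) − 10·(-14)] + [10·(-2) − 3·(-15)]| = 162, so the area is 81.
Summing gcd(|Δx|,|Δy|) over the edges gives the boundary count: gcd(6,12) + gcd(13,1) + gcd(7,13) = 6+1+1 = 8.
Pick's theorem gives I = A − B/2 + 1 = 81 − 8/2 + 1 = 78.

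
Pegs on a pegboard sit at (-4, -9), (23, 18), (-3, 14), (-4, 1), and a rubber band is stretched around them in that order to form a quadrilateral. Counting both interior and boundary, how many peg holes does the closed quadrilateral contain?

Using the shoelace formula, 2A = |[(-4)·18 − 23·(-9)] + [23·14 − (-3)·18] + [(-3)·1 − (-4)·14] + [(-4)·(-9) − (-4)·1]| = 604, so the area is 302.
Along each edge there are gcd(|Δx|,|Δy|)+1 lattice points, so counting each shared vertex once the boundary has gcd(27,27) + gcd(26,4) + gcd(1,13) + gcd(0,10) = 27+2+1+10 = 40.
Pick's theorem gives I = A − B/2 + 1 = 302 − 40/2 + 1 = 283, so the closed region contains I + B = 283 + 40 = 323 lattice points.

323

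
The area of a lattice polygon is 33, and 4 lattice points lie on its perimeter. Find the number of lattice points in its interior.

32

From Pick's theorem, I = A − B/2 + 1 = 33 − 4/2 + 1 = 32.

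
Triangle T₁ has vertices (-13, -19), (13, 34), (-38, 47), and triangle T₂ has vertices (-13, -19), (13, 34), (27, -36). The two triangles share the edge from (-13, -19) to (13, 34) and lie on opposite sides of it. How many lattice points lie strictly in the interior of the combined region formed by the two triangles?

The union is the simple quadrilateral with vertices (-13, -19), (-38, 47), (13, 34), (27, -36) in order.
By the shoelace formula, twice the signed area is |((-13)·47 − (-38)·(-19)) + ((-38)·34 − 13·47) + (13·(-36) − 27·34) + (27·(-19) − (-13)·(-36))| = 5603, so the area is 2801.5.
Summing gcd(|Δx|,|Δy|) over the edges gives the boundary count: gcd(25,66) + gcd(51,13) + gcd(14,70) + gcd(40,17) = 1+1+14+1 = 17.
By Pick's theorem I = A − B/2 + 1 = 2801.5 − 17/2 + 1 = 2794.

2794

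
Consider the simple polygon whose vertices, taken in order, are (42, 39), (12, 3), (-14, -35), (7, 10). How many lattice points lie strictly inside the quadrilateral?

By the shoelace formula, twice the signed area is |(42·3 − 12·39) + (12·(-35) − (-14)·3) + ((-14)·10 − 7·(-35)) + (7·39 − 42·10)| = 762, so the area is 381.
Along each edge there are gcd(|Δx|,|Δy|)+1 lattice points, so counting each shared vertex once the boundary has gcd(30,36) + gcd(26,38) + gcd(21,45) + gcd(35,29) = 6+2+3+1 = 12.
By Pick's theorem A = I + B/2 − 1, so I = 381 − 12/2 + 1 = 376.

376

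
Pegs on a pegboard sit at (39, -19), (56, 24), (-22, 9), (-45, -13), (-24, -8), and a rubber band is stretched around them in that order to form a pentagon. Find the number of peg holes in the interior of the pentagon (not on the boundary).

2267

Using the shoelace formula, 2A = |(39·24 − 56·(-19)) + (56·9 − (-22)·24) + ((-22)·(-13) − (-45)·9) + ((-45)·(-8) − (-24)·(-13)) + ((-24)·(-19) − 39·(-8))| = 4539, so the area is 4539/2.
The number of boundary lattice points is Σ gcd(|Δx|,|Δy|) = gcd(17,43) + gcd(78,15) + gcd(23,22) + gcd(21,5) + gcd(63,11) = 1+3+1+1+1 = 7.
By Pick's theorem A = I + B/2 − 1, so I = 4539/2 − 7/2 + 1 = 2267.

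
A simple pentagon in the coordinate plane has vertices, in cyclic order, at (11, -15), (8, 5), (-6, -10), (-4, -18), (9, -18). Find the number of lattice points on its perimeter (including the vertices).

18

Summing gcd(|Δx|,|Δy|) over the edges gives the boundary count: gcd(3,20) + gcd(14,15) + gcd(2,8) + gcd(13,0) + gcd(2,3) = 1+1+2+13+1 = 18.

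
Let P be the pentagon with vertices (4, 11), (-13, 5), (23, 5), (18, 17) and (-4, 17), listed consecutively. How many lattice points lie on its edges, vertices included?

62

Summing gcd(|Δx|,|Δy|) over the edges gives the boundary count: gcd(17,6) + gcd(36,0) + gcd(5,12) + gcd(22,0) + gcd(8,6) = 1+36+1+22+2 = 62.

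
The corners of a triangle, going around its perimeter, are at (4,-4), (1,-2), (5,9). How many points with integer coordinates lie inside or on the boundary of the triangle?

By the shoelace formula, twice the signed area is |(4·(-2) − 1·(-4)) + (1·9 − 5·(-2)) + (5·(-4) − 4·9)| = 41, so the area is 20.5.
Along each edge there are gcd(|Δx|,|Δy|)+1 lattice points, so counting each shared vertex once the boundary has gcd(3,2) + gcd(4,11) + gcd(1,13) = 1+1+1 = 3.
Pick's theorem gives I = A − B/2 + 1 = 20.5 − 3/2 + 1 = 20, so the closed region contains I + B = 20 + 3 = 23 lattice points.

23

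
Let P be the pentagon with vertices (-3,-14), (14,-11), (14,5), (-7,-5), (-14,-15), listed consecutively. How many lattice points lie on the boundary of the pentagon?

The number of boundary lattice points is Σ gcd(|Δx|,|Δy|) = gcd(17,3) + gcd(0,16) + gcd(21,10) + gcd(7,10) + gcd(11,1) = 1+16+1+1+1 = 20.

20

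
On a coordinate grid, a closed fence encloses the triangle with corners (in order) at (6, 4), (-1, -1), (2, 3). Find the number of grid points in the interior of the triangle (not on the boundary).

Using the shoelace formula, 2A = |(6·(-1) − (-1)·4) + ((-1)·3 − 2·(-1)) + (2·4 − 6·3)| = 13, so the area is 6.5.
The number of boundary lattice points is Σ gcd(|Δx|,|Δy|) = gcd(7,5) + gcd(3,4) + gcd(4,1) = 1+1+1 = 3.
By Pick's theorem A = I + B/2 − 1, so I = 6.5 − 3/2 + 1 = 6.

6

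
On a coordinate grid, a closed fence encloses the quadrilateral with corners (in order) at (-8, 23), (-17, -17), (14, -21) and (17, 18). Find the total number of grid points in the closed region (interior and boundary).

1139

The shoelace formula gives twice the area as |[(-8)·(-17) − (-17)·23] + [(-17)·(-21) − 14·(-17)] + [14·18 − 17·(-21)] + [17·23 − (-8)·18]| = 2266, so the area is 1133.
Summing gcd(|Δx|,|Δy|) over the edges gives the boundary count: gcd(9,40) + gcd(31,4) + gcd(3,39) + gcd(25,5) = 1+1+3+5 = 10.
Pick's theorem gives I = A − B/2 + 1 = 1133 − 10/2 + 1 = 1129, so the closed region contains I + B = 1129 + 10 = 1139 lattice points.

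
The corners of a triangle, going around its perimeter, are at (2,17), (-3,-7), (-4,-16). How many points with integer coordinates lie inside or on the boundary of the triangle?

The shoelace formula gives twice the area as |(2·(-7) − (-3)·17) + ((-3)·(-16) − (-4)·(-7)) + ((-4)·17 − 2·(-16))| = 21, so the area is 21/2.
The number of boundary lattice points is Σ gcd(|Δx|,|Δy|) = gcd(5,24) + gcd(1,9) + gcd(6,33) = 1+1+3 = 5.
Pick's theorem gives I = A − B/2 + 1 = 21/2 − 5/2 + 1 = 9, so the closed region contains I + B = 9 + 5 = 14 lattice points.

14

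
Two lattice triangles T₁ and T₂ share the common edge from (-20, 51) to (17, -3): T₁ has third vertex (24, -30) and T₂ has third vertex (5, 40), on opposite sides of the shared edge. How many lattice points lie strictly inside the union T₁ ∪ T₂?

The union is the simple quadrilateral with vertices (-20, 51), (24, -30), (17, -3), (5, 40) in order.
By the shoelace formula, twice the signed area is |((-20)·(-30) − 24·51) + (24·(-3) − 17·(-30)) + (17·40 − 5·(-3)) + (5·51 − (-20)·40)| = 1564, so the area is 782.
The number of boundary lattice points is Σ gcd(|Δx|,|Δy|) = gcd(44,81) + gcd(7,27) + gcd(12,43) + gcd(25,11) = 1+1+1+1 = 4.
By Pick's theorem I = A − B/2 + 1 = 782 − 4/2 + 1 = 781.

781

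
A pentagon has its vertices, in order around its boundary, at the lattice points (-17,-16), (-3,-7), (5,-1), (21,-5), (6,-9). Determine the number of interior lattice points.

By the shoelace formula, twice the signed area is |[(-17)·(-7) − (-3)·(-16)] + [(-3)·(-1) − 5·(-7)] + [5·(-5) − 21·(-1)] + [21·(-9) − 6·(-5)] + [6·(-16) − (-17)·(-9)]| = 303, so the area is 303/2.
Summing gcd(|Δx|,|Δy|) over the edges gives the boundary count: gcd(14,9) + gcd(8,6) + gcd(16,4) + gcd(15,4) + gcd(23,7) = 1+2+4+1+1 = 9.
Pick's theorem gives I = A − B/2 + 1 = 303/2 − 9/2 + 1 = 148.

148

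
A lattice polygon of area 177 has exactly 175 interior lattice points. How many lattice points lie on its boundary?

6

Pick's theorem gives A = I + B/2 − 1, so B = 2(A − I + 1) = 2(177 − 175 + 1) = 6.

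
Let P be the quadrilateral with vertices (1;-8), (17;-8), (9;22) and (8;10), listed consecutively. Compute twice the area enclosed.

414

By the shoelace formula, twice the signed area is |[1·(-8) − 17·(-8)] + [17·22 − 9·(-8)] + [9·10 − 8·22] + [8·(-8) − 1·10]| = 414, so the area is 207.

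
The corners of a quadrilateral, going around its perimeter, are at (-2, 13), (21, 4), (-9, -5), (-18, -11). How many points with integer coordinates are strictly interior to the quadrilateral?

292

Using the shoelace formula, 2A = |((-2)·4 − 21·13) + (21·(-5) − (-9)·4) + ((-9)·(-11) − (-18)·(-5)) + ((-18)·13 − (-2)·(-11))| = 597, so the area is 298.5.
Summing gcd(|Δx|,|Δy|) over the edges gives the boundary count: gcd(23,9) + gcd(30,9) + gcd(9,6) + gcd(16,24) = 1+3+3+8 = 15.
By Pick's theorem A = I + B/2 − 1, so I = 298.5 − 15/2 + 1 = 292.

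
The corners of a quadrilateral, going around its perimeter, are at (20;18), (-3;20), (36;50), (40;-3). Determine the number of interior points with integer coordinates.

The shoelace formula gives twice the area as |(20·20 − (-3)·18) + ((-3)·50 − 36·20) + (36·(-3) − 40·50) + (40·18 − 20·(-3))| = 1744, so the area is 872.
Along each edge there are gcd(|Δx|,|Δy|)+1 lattice points, so counting each shared vertex once the boundary has gcd(23,2) + gcd(39,30) + gcd(4,53) + gcd(20,21) = 1+3+1+1 = 6.
By Pick's theorem A = I + B/2 − 1, so I = 872 − 6/2 + 1 = 870.

870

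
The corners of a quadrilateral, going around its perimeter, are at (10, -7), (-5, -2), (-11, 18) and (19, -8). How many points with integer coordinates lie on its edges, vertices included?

Summing gcd(|Δx|,|Δy|) over the edges gives the boundary count: gcd(15,5) + gcd(6,20) + gcd(30,26) + gcd(9,1) = 5+2+2+1 = 10.

10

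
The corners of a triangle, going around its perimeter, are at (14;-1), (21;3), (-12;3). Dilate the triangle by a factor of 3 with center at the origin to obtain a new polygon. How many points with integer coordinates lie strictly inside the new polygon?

Using the shoelace formula, 2A = |[14·3 − 21·(-1)] + [21·3 − (-12)·3] + [(-12)·(-1) − 14·3]| = 132, so the area is 66.
The number of boundary lattice points is Σ gcd(|Δx|,|Δy|) = gcd(7,4) + gcd(33,0) + gcd(26,4) = 1+33+2 = 36.
Scaling by 3 multiplies the area by 3² = 9 (so the new area is 594) and multiplies the boundary lattice-point count by 3, giving 108.
By Pick's theorem, the interior count of the dilated polygon is 594 − 108/2 + 1 = 541.

541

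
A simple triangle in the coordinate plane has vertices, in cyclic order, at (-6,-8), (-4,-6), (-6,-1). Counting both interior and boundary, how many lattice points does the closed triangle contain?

13

Using the shoelace formula, 2A = |((-6)·(-6) − (-4)·(-8)) + ((-4)·(-1) − (-6)·(-6)) + ((-6)·(-8) − (-6)·(-1))| = 14, so the area is 7.
Summing gcd(|Δx|,|Δy|) over the edges gives the boundary count: gcd(2,2) + gcd(2,5) + gcd(0,7) = 2+1+7 = 10.
Pick's theorem gives I = A − B/2 + 1 = 7 − 10/2 + 1 = 3, so the closed region contains I + B = 3 + 10 = 13 lattice points.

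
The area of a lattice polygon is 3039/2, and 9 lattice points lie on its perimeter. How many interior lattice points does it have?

From Pick's theorem, I = A − B/2 + 1 = 3039/2 − 9/2 + 1 = 1516.

1516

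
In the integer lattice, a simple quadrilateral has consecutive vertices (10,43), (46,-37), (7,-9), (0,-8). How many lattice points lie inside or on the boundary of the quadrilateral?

1244

By the shoelace formula, twice the signed area is |(10·(-37) − 46·43) + (46·(-9) − 7·(-37)) + (7·(-8) − 0·(-9)) + (0·43 − 10·(-8))| = 2479, so the area is 2479/2.
Summing gcd(|Δx|,|Δy|) over the edges gives the boundary count: gcd(36,80) + gcd(39,28) + gcd(7,1) + gcd(10,51) = 4+1+1+1 = 7.
Pick's theorem gives I = A − B/2 + 1 = 2479/2 − 7/2 + 1 = 1237, so the closed region contains I + B = 1237 + 7 = 1244 lattice points.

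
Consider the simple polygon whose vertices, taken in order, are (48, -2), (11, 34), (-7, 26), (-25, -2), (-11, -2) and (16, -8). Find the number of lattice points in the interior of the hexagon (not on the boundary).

1660

The shoelace formula gives twice the area as |[48·34 − 11·(-2)] + [11·26 − (-7)·34] + [(-7)·(-2) − (-25)·26] + [(-25)·(-2) − (-11)·(-2)] + [(-11)·(-8) − 16·(-2)] + [16·(-2) − 48·(-8)]| = 3342, so the area is 1671.
Along each edge there are gcd(|Δx|,|Δy|)+1 lattice points, so counting each shared vertex once the boundary has gcd(37,36) + gcd(18,8) + gcd(18,28) + gcd(14,0) + gcd(27,6) + gcd(32,6) = 1+2+2+14+3+2 = 24.
By Pick's theorem A = I + B/2 − 1, so I = 1671 − 24/2 + 1 = 1660.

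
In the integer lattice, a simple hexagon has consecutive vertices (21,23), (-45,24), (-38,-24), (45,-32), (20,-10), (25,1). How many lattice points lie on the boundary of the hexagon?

Summing gcd(|Δx|,|Δy|) over the edges gives the boundary count: gcd(66,1) + gcd(7,48) + gcd(83,8) + gcd(25,22) + gcd(5,11) + gcd(4,22) = 1+1+1+1+1+2 = 7.

7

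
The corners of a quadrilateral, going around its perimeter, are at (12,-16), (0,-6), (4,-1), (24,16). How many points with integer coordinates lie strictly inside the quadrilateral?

Using the shoelace formula, 2A = |(12·(-6) − 0·(-16)) + (0·(-1) − 4·(-6)) + (4·16 − 24·(-1)) + (24·(-16) − 12·16)| = 536, so the area is 268.
Along each edge there are gcd(|Δx|,|Δy|)+1 lattice points, so counting each shared vertex once the boundary has gcd(12,10) + gcd(4,5) + gcd(20,17) + gcd(12,32) = 2+1+1+4 = 8.
By Pick's theorem A = I + B/2 − 1, so I = 268 − 8/2 + 1 = 265.

265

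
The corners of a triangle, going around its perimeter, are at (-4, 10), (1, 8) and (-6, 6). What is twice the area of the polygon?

By the shoelace formula, twice the signed area is |((-4)·8 − 1·10) + (1·6 − (-6)·8) + ((-6)·10 − (-4)·6)| = 24, so the area is 12.

24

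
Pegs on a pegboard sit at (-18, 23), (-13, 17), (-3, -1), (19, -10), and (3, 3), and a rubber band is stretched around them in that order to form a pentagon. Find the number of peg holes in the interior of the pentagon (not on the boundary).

156

By the shoelace formula, twice the signed area is |[(-18)·17 − (-13)·23] + [(-13)·(-1) − (-3)·17] + [(-3)·(-10) − 19·(-1)] + [19·3 − 3·(-10)] + [3·23 − (-18)·3]| = 316, so the area is 158.
Summing gcd(|Δx|,|Δy|) over the edges gives the boundary count: gcd(5,6) + gcd(10,18) + gcd(22,9) + gcd(16,13) + gcd(21,20) = 1+2+1+1+1 = 6.
By Pick's theorem A = I + B/2 − 1, so I = 158 − 6/2 + 1 = 156.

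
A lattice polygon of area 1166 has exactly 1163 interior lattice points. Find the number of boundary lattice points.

Pick's theorem gives A = I + B/2 − 1, so B = 2(A − I + 1) = 2(1166 − 1163 + 1) = 8.

8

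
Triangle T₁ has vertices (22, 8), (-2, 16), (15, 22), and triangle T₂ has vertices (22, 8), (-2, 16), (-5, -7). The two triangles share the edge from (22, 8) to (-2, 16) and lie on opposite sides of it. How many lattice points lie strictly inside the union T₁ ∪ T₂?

423

The union is the simple quadrilateral with vertices (22, 8), (15, 22), (-2, 16), (-5, -7) in order.
The shoelace formula gives twice the area as |[22·22 − 15·8] + [15·16 − (-2)·22] + [(-2)·(-7) − (-5)·16] + [(-5)·8 − 22·(-7)]| = 856, so the area is 428.
Summing gcd(|Δx|,|Δy|) over the edges gives the boundary count: gcd(7,14) + gcd(17,6) + gcd(3,23) + gcd(27,15) = 7+1+1+3 = 12.
By Pick's theorem I = A − B/2 + 1 = 428 − 12/2 + 1 = 423.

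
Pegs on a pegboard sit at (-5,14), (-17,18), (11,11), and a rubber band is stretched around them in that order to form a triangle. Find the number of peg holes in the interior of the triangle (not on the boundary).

The shoelace formula gives twice the area as |[(-5)·18 − (-17)·14] + [(-17)·11 − 11·18] + [11·14 − (-5)·11]| = 28, so the area is 14.
Summing gcd(|Δx|,|Δy|) over the edges gives the boundary count: gcd(12,4) + gcd(28,7) + gcd(16,3) = 4+7+1 = 12.
Pick's theorem gives I = A − B/2 + 1 = 14 − 12/2 + 1 = 9.

9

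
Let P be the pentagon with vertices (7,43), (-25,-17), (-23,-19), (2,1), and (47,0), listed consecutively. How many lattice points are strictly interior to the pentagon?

By the shoelace formula, twice the signed area is |(7·(-17) − (-25)·43) + ((-25)·(-19) − (-23)·(-17)) + ((-23)·1 − 2·(-19)) + (2·0 − 47·1) + (47·43 − 7·0)| = 3029, so the area is 3029/2.
Summing gcd(|Δx|,|Δy|) over the edges gives the boundary count: gcd(32,60) + gcd(2,2) + gcd(25,20) + gcd(45,1) + gcd(40,43) = 4+2+5+1+1 = 13.
By Pick's theorem A = I + B/2 − 1, so I = 3029/2 − 13/2 + 1 = 1509.

1509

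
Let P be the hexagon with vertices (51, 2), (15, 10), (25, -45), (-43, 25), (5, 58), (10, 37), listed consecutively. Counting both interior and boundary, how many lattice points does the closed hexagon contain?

3327

By the shoelace formula, twice the signed area is |[51·10 − 15·2] + [15·(-45) − 25·10] + [25·25 − (-43)·(-45)] + [(-43)·58 − 5·25] + [5·37 − 10·58] + [10·2 − 51·37]| = 6636, so the area is 3318.
Summing gcd(|Δx|,|Δy|) over the edges gives the boundary count: gcd(36,8) + gcd(10,55) + gcd(68,70) + gcd(48,33) + gcd(5,21) + gcd(41,35) = 4+5+2+3+1+1 = 16.
Pick's theorem gives I = A − B/2 + 1 = 3318 − 16/2 + 1 = 3311, so the closed region contains I + B = 3311 + 16 = 3327 lattice points.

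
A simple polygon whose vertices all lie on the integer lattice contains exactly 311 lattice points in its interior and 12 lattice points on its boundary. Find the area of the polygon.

By Pick's theorem, A = I + B/2 − 1 = 311 + 12/2 − 1 = 316.

316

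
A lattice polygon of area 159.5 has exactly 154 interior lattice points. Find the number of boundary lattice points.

Pick's theorem gives A = I + B/2 − 1, so B = 2(A − I + 1) = 2(159.5 − 154 + 1) = 13.

13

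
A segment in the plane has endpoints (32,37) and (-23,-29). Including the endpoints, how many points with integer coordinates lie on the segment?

12

The number of lattice points on a segment between lattice points is gcd(|Δx|,|Δy|) + 1 = gcd(55,66) + 1 = 11 + 1 = 12.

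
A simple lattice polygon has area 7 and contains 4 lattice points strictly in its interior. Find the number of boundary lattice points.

Pick's theorem gives A = I + B/2 − 1, so B = 2(A − I + 1) = 2(7 − 4 + 1) = 8.

8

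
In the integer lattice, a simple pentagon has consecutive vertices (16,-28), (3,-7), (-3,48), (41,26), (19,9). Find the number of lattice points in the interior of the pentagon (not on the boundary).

1364

By the shoelace formula, twice the signed area is |(16·(-7) − 3·(-28)) + (3·48 − (-3)·(-7)) + ((-3)·26 − 41·48) + (41·9 − 19·26) + (19·(-28) − 16·9)| = 2752, so the area is 1376.
The number of boundary lattice points is Σ gcd(|Δx|,|Δy|) = gcd(13,21) + gcd(6,55) + gcd(44,22) + gcd(22,17) + gcd(3,37) = 1+1+22+1+1 = 26.
Pick's theorem gives I = A − B/2 + 1 = 1376 − 26/2 + 1 = 1364.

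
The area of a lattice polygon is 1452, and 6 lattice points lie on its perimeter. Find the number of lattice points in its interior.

From Pick's theorem, I = A − B/2 + 1 = 1452 − 6/2 + 1 = 1450.

1450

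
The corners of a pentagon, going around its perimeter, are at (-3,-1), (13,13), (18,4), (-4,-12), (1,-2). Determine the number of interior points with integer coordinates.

By the shoelace formula, twice the signed area is |[(-3)·13 − 13·(-1)] + [13·4 − 18·13] + [18·(-12) − (-4)·4] + [(-4)·(-2) − 1·(-12)] + [1·(-1) − (-3)·(-2)]| = 395, so the area is 395/2.
Along each edge there are gcd(|Δx|,|Δy|)+1 lattice points, so counting each shared vertex once the boundary has gcd(16,14) + gcd(5,9) + gcd(22,16) + gcd(5,10) + gcd(4,1) = 2+1+2+5+1 = 11.
By Pick's theorem A = I + B/2 − 1, so I = 395/2 − 11/2 + 1 = 193.

193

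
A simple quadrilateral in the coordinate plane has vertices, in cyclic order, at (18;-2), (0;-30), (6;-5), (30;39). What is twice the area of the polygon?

738

By the shoelace formula, twice the signed area is |[18·(-30) − 0·(-2)] + [0·(-5) − 6·(-30)] + [6·39 − 30·(-5)] + [30·(-2) − 18·39]| = 738, so the area is 369.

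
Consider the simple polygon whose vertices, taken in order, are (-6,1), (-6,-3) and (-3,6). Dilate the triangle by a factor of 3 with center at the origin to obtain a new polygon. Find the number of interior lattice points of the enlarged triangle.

Using the shoelace formula, 2A = |((-6)·(-3) − (-6)·1) + ((-6)·6 − (-3)·(-3)) + ((-3)·1 − (-6)·6)| = 12, so the area is 6.
Along each edge there are gcd(|Δx|,|Δy|)+1 lattice points, so counting each shared vertex once the boundary has gcd(0,4) + gcd(3,9) + gcd(3,5) = 4+3+1 = 8.
Scaling by 3 multiplies the area by 3² = 9 (so the new area is 54) and multiplies the boundary lattice-point count by 3, giving 24.
By Pick's theorem, the interior count of the dilated polygon is 54 − 24/2 + 1 = 43.

43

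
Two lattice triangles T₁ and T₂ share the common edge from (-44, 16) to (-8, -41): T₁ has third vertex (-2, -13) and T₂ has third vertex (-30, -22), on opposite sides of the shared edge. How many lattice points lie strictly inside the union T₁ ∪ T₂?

958

The union is the simple quadrilateral with vertices (-44, 16), (-2, -13), (-8, -41), (-30, -22) in order.
The shoelace formula gives twice the area as |((-44)·(-13) − (-2)·16) + ((-2)·(-41) − (-8)·(-13)) + ((-8)·(-22) − (-30)·(-41)) + ((-30)·16 − (-44)·(-22))| = 1920, so the area is 960.
Summing gcd(|Δx|,|Δy|) over the edges gives the boundary count: gcd(42,29) + gcd(6,28) + gcd(22,19) + gcd(14,38) = 1+2+1+2 = 6.
By Pick's theorem I = A − B/2 + 1 = 960 − 6/2 + 1 = 958.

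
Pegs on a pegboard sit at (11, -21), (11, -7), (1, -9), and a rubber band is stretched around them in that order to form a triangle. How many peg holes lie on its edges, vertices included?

18

Along each edge there are gcd(|Δx|,|Δy|)+1 lattice points, so counting each shared vertex once the boundary has gcd(0,14) + gcd(10,2) + gcd(10,12) = 14+2+2 = 18.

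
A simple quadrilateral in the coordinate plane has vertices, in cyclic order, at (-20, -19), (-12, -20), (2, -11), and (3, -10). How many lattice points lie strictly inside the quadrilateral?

By the shoelace formula, twice the signed area is |((-20)·(-20) − (-12)·(-19)) + ((-12)·(-11) − 2·(-20)) + (2·(-10) − 3·(-11)) + (3·(-19) − (-20)·(-10))| = 100, so the area is 50.
Summing gcd(|Δx|,|Δy|) over the edges gives the boundary count: gcd(8,1) + gcd(14,9) + gcd(1,1) + gcd(23,9) = 1+1+1+1 = 4.
Pick's theorem gives I = A − B/2 + 1 = 50 − 4/2 + 1 = 49.

49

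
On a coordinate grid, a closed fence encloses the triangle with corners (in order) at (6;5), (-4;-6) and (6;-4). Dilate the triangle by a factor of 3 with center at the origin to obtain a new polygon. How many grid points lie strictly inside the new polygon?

388

By the shoelace formula, twice the signed area is |[6·(-6) − (-4)·5] + [(-4)·(-4) − 6·(-6)] + [6·5 − 6·(-4)]| = 90, so the area is 45.
Summing gcd(|Δx|,|Δy|) over the edges gives the boundary count: gcd(10,11) + gcd(10,2) + gcd(0,9) = 1+2+9 = 12.
Scaling by 3 multiplies the area by 3² = 9 (so the new area is 405) and multiplies the boundary lattice-point count by 3, giving 36.
By Pick's theorem, the interior count of the dilated polygon is 405 − 36/2 + 1 = 388.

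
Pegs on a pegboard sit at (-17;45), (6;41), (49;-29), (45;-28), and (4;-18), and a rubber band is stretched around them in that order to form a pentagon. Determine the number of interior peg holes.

2009

By the shoelace formula, twice the signed area is |((-17)·41 − 6·45) + (6·(-29) − 49·41) + (49·(-28) − 45·(-29)) + (45·(-18) − 4·(-28)) + (4·45 − (-17)·(-18))| = 4041, so the area is 4041/2.
Summing gcd(|Δx|,|Δy|) over the edges gives the boundary count: gcd(23,4) + gcd(43,70) + gcd(4,1) + gcd(41,10) + gcd(21,63) = 1+1+1+1+21 = 25.
Pick's theorem gives I = A − B/2 + 1 = 4041/2 − 25/2 + 1 = 2009.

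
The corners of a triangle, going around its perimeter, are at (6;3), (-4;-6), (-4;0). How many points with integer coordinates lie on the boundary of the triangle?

8

The number of boundary lattice points is Σ gcd(|Δx|,|Δy|) = gcd(10,9) + gcd(0,6) + gcd(10,3) = 1+6+1 = 8.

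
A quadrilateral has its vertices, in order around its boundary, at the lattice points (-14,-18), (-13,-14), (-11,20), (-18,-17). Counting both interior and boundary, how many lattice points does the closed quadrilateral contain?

94

By the shoelace formula, twice the signed area is |[(-14)·(-14) − (-13)·(-18)] + [(-13)·20 − (-11)·(-14)] + [(-11)·(-17) − (-18)·20] + [(-18)·(-18) − (-14)·(-17)]| = 181, so the area is 181/2.
Along each edge there are gcd(|Δx|,|Δy|)+1 lattice points, so counting each shared vertex once the boundary has gcd(1,4) + gcd(2,34) + gcd(7,37) + gcd(4,1) = 1+2+1+1 = 5.
Pick's theorem gives I = A − B/2 + 1 = 181/2 − 5/2 + 1 = 89, so the closed region contains I + B = 89 + 5 = 94 lattice points.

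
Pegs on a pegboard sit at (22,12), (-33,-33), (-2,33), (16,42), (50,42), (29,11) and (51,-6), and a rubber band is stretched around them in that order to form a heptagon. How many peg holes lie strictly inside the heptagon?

2067

The shoelace formula gives twice the area as |(22·(-33) − (-33)·12) + ((-33)·33 − (-2)·(-33)) + ((-2)·42 − 16·33) + (16·42 − 50·42) + (50·11 − 29·42) + (29·(-6) − 51·11) + (51·12 − 22·(-6))| = 4184, so the area is 2092.
The number of boundary lattice points is Σ gcd(|Δx|,|Δy|) = gcd(55,45) + gcd(31,66) + gcd(18,9) + gcd(34,0) + gcd(21,31) + gcd(22,17) + gcd(29,18) = 5+1+9+34+1+1+1 = 52.
Pick's theorem gives I = A − B/2 + 1 = 2092 − 52/2 + 1 = 2067.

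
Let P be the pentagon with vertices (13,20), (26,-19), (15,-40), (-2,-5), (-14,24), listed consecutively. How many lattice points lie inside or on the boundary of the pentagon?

1203

Using the shoelace formula, 2A = |(13·(-19) − 26·20) + (26·(-40) − 15·(-19)) + (15·(-5) − (-2)·(-40)) + ((-2)·24 − (-14)·(-5)) + ((-14)·20 − 13·24)| = 2387, so the area is 2387/2.
Along each edge there are gcd(|Δx|,|Δy|)+1 lattice points, so counting each shared vertex once the boundary has gcd(13,39) + gcd(11,21) + gcd(17,35) + gcd(12,29) + gcd(27,4) = 13+1+1+1+1 = 17.
Pick's theorem gives I = A − B/2 + 1 = 2387/2 − 17/2 + 1 = 1186, so the closed region contains I + B = 1186 + 17 = 1203 lattice points.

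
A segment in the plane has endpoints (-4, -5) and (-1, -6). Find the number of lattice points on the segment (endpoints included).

2

The number of lattice points on a segment between lattice points is gcd(|Δx|,|Δy|) + 1 = gcd(3,1) + 1 = 1 + 1 = 2.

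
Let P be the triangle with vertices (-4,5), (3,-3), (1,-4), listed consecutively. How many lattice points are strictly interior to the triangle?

By the shoelace formula, twice the signed area is |[(-4)·(-3) − 3·5] + [3·(-4) − 1·(-3)] + [1·5 − (-4)·(-4)]| = 23, so the area is 23/2.
Summing gcd(|Δx|,|Δy|) over the edges gives the boundary count: gcd(7,8) + gcd(2,1) + gcd(5,9) = 1+1+1 = 3.
By Pick's theorem A = I + B/2 − 1, so I = 23/2 − 3/2 + 1 = 11.

11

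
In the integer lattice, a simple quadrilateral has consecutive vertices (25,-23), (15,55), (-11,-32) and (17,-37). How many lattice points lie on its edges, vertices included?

6

Summing gcd(|Δx|,|Δy|) over the edges gives the boundary count: gcd(10,78) + gcd(26,87) + gcd(28,5) + gcd(8,14) = 2+1+1+2 = 6.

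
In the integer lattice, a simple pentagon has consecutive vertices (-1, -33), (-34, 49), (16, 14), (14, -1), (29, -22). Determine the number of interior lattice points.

The shoelace formula gives twice the area as |((-1)·49 − (-34)·(-33)) + ((-34)·14 − 16·49) + (16·(-1) − 14·14) + (14·(-22) − 29·(-1)) + (29·(-33) − (-1)·(-22))| = 3901, so the area is 3901/2.
Along each edge there are gcd(|Δx|,|Δy|)+1 lattice points, so counting each shared vertex once the boundary has gcd(33,82) + gcd(50,35) + gcd(2,15) + gcd(15,21) + gcd(30,11) = 1+5+1+3+1 = 11.
Pick's theorem gives I = A − B/2 + 1 = 3901/2 − 11/2 + 1 = 1946.

1946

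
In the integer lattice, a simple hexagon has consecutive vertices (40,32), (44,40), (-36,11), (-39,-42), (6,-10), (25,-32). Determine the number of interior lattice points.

3415

Using the shoelace formula, 2A = |(40·40 − 44·32) + (44·11 − (-36)·40) + ((-36)·(-42) − (-39)·11) + ((-39)·(-10) − 6·(-42)) + (6·(-32) − 25·(-10)) + (25·32 − 40·(-32))| = 6837, so the area is 3418.5.
The number of boundary lattice points is Σ gcd(|Δx|,|Δy|) = gcd(4,8) + gcd(80,29) + gcd(3,53) + gcd(45,32) + gcd(19,22) + gcd(15,64) = 4+1+1+1+1+1 = 9.
By Pick's theorem A = I + B/2 − 1, so I = 3418.5 − 9/2 + 1 = 3415.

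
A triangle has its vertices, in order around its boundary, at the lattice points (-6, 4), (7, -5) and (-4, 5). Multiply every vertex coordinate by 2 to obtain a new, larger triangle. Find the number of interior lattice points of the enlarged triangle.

Using the shoelace formula, 2A = |((-6)·(-5) − 7·4) + (7·5 − (-4)·(-5)) + ((-4)·4 − (-6)·5)| = 31, so the area is 15.5.
Summing gcd(|Δx|,|Δy|) over the edges gives the boundary count: gcd(13,9) + gcd(11,10) + gcd(2,1) = 1+1+1 = 3.
Scaling by 2 multiplies the area by 2² = 4 (so the new area is 62) and multiplies the boundary lattice-point count by 2, giving 6.
By Pick's theorem, the interior count of the dilated polygon is 62 − 6/2 + 1 = 60.

60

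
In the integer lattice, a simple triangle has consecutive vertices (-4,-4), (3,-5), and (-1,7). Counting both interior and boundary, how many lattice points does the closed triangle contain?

Using the shoelace formula, 2A = |((-4)·(-5) − 3·(-4)) + (3·7 − (-1)·(-5)) + ((-1)·(-4) − (-4)·7)| = 80, so the area is 40.
Summing gcd(|Δx|,|Δy|) over the edges gives the boundary count: gcd(7,1) + gcd(4,12) + gcd(3,11) = 1+4+1 = 6.
Pick's theorem gives I = A − B/2 + 1 = 40 − 6/2 + 1 = 38, so the closed region contains I + B = 38 + 6 = 44 lattice points.

44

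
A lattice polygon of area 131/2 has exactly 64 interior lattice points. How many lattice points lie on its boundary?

5

Pick's theorem gives A = I + B/2 − 1, so B = 2(A − I + 1) = 2(131/2 − 64 + 1) = 5.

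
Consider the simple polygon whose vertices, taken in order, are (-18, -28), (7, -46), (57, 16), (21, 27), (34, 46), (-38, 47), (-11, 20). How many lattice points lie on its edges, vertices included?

Along each edge there are gcd(|Δx|,|Δy|)+1 lattice points, so counting each shared vertex once the boundary has gcd(25,18) + gcd(50,62) + gcd(36,11) + gcd(13,19) + gcd(72,1) + gcd(27,27) + gcd(7,48) = 1+2+1+1+1+27+1 = 34.

34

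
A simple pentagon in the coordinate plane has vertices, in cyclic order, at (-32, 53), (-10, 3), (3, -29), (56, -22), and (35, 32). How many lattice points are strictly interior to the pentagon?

The shoelace formula gives twice the area as |((-32)·3 − (-10)·53) + ((-10)·(-29) − 3·3) + (3·(-22) − 56·(-29)) + (56·32 − 35·(-22)) + (35·53 − (-32)·32)| = 7714, so the area is 3857.
The number of boundary lattice points is Σ gcd(|Δx|,|Δy|) = gcd(22,50) + gcd(13,32) + gcd(53,7) + gcd(21,54) + gcd(67,21) = 2+1+1+3+1 = 8.
Pick's theorem gives I = A − B/2 + 1 = 3857 − 8/2 + 1 = 3854.

3854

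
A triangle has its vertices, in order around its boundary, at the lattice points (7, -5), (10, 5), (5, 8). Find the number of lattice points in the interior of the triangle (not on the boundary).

29

By the shoelace formula, twice the signed area is |(7·5 − 10·(-5)) + (10·8 − 5·5) + (5·(-5) − 7·8)| = 59, so the area is 59/2.
Along each edge there are gcd(|Δx|,|Δy|)+1 lattice points, so counting each shared vertex once the boundary has gcd(3,10) + gcd(5,3) + gcd(2,13) = 1+1+1 = 3.
Pick's theorem gives I = A − B/2 + 1 = 59/2 − 3/2 + 1 = 29.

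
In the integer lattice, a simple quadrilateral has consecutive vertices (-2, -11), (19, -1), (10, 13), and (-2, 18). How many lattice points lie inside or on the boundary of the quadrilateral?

383

Using the shoelace formula, 2A = |((-2)·(-1) − 19·(-11)) + (19·13 − 10·(-1)) + (10·18 − (-2)·13) + ((-2)·(-11) − (-2)·18)| = 732, so the area is 366.
Summing gcd(|Δx|,|Δy|) over the edges gives the boundary count: gcd(21,10) + gcd(9,14) + gcd(12,5) + gcd(0,29) = 1+1+1+29 = 32.
Pick's theorem gives I = A − B/2 + 1 = 366 − 32/2 + 1 = 351, so the closed region contains I + B = 351 + 32 = 383 lattice points.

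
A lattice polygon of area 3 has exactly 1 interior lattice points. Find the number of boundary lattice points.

Pick's theorem gives A = I + B/2 − 1, so B = 2(A − I + 1) = 2(3 − 1 + 1) = 6.

6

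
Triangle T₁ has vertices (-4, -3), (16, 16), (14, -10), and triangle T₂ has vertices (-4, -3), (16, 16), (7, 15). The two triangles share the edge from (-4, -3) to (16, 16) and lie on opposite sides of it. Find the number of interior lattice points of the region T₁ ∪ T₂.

The union is the simple quadrilateral with vertices (-4, -3), (14, -10), (16, 16), (7, 15) in order.
Using the shoelace formula, 2A = |((-4)·(-10) − 14·(-3)) + (14·16 − 16·(-10)) + (16·15 − 7·16) + (7·(-3) − (-4)·15)| = 633, so the area is 316.5.
Summing gcd(|Δx|,|Δy|) over the edges gives the boundary count: gcd(18,7) + gcd(2,26) + gcd(9,1) + gcd(11,18) = 1+2+1+1 = 5.
By Pick's theorem I = A − B/2 + 1 = 316.5 − 5/2 + 1 = 315.

315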